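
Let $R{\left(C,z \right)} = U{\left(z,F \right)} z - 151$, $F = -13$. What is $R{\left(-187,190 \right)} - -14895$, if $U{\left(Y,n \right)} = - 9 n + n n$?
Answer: $69084$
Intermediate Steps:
$U{\left(Y,n \right)} = n^{2} - 9 n$ ($U{\left(Y,n \right)} = - 9 n + n^{2} = n^{2} - 9 n$)
$R{\left(C,z \right)} = -151 + 286 z$ ($R{\left(C,z \right)} = - 13 \left(-9 - 13\right) z - 151 = \left(-13\right) \left(-22\right) z - 151 = 286 z - 151 = -151 + 286 z$)
$R{\left(-187,190 \right)} - -14895 = \left(-151 + 286 \cdot 190\right) - -14895 = \left(-151 + 54340\right) + 14895 = 54189 + 14895 = 69084$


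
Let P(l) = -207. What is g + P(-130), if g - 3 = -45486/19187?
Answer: -565662/2741 ≈ -206.37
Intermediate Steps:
g = 1725/2741 (g = 3 - 45486/19187 = 3 - 45486*1/19187 = 3 - 6498/2741 = 1725/2741 ≈ 0.62933)
g + P(-130) = 1725/2741 - 207 = -565662/2741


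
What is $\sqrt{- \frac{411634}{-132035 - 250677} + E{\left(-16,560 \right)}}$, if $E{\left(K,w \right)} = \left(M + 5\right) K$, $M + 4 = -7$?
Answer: $\frac{\sqrt{888656929127}}{95678} \approx 9.8527$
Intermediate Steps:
$M = -11$ ($M = -4 - 7 = -11$)
$E{\left(K,w \right)} = - 6 K$ ($E{\left(K,w \right)} = \left(-11 + 5\right) K = - 6 K$)
$\sqrt{- \frac{411634}{-132035 - 250677} + E{\left(-16,560 \right)}} = \sqrt{- \frac{411634}{-132035 - 250677} - -96} = \sqrt{- \frac{411634}{-132035 - 250677} + 96} = \sqrt{- \frac{411634}{-382712} + 96} = \sqrt{\left(-411634\right) \left(- \frac{1}{382712}\right) + 96} = \sqrt{\frac{205817}{191356} + 96} = \sqrt{\frac{18575993}{191356}} = \frac{\sqrt{888656929127}}{95678}$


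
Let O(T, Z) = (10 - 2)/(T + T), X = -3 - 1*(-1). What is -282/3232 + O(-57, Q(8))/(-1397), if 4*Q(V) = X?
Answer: -11221225/128680464 ≈ -0.087202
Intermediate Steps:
X = -2 (X = -3 + 1 = -2)
Q(V) = -1/2 (Q(V) = (1/4)*(-2) = -1/2)
O(T, Z) = 4/T (O(T, Z) = 8/((2*T)) = 8*(1/(2*T)) = 4/T)
-282/3232 + O(-57, Q(8))/(-1397) = -282/3232 + (4/(-57))/(-1397) = -282*1/3232 + (4*(-1/57))*(-1/1397) = -141/1616 - 4/57*(-1/1397) = -141/1616 + 4/79629 = -11221225/128680464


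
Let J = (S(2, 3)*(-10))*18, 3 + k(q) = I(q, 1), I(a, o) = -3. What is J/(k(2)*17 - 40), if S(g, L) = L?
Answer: 270/71 ≈ 3.8028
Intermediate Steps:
k(q) = -6 (k(q) = -3 - 3 = -6)
J = -540 (J = (3*(-10))*18 = -30*18 = -540)
J/(k(2)*17 - 40) = -540/(-6*17 - 40) = -540/(-102 - 40) = -540/(-142) = -540*(-1/142) = 270/71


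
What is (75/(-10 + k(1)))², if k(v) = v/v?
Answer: 625/9 ≈ 69.444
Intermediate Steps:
k(v) = 1
(75/(-10 + k(1)))² = (75/(-10 + 1))² = (75/(-9))² = (75*(-⅑))² = (-25/3)² = 625/9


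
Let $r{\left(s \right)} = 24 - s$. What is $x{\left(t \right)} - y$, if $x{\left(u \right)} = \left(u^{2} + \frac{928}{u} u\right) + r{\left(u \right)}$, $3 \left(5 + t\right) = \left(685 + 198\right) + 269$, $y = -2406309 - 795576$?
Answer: $3346099$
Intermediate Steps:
$y = -3201885$ ($y = -2406309 - 795576 = -3201885$)
$t = 379$ ($t = -5 + \frac{\left(685 + 198\right) + 269}{3} = -5 + \frac{883 + 269}{3} = -5 + \frac{1}{3} \cdot 1152 = -5 + 384 = 379$)
$x{\left(u \right)} = 952 + u^{2} - u$ ($x{\left(u \right)} = \left(u^{2} + \frac{928}{u} u\right) - \left(-24 + u\right) = \left(u^{2} + 928\right) - \left(-24 + u\right) = \left(928 + u^{2}\right) - \left(-24 + u\right) = 952 + u^{2} - u$)
$x{\left(t \right)} - y = \left(952 + 379^{2} - 379\right) - -3201885 = \left(952 + 143641 - 379\right) + 3201885 = 144214 + 3201885 = 3346099$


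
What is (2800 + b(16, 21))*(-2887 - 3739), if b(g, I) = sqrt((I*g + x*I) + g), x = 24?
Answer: -18552800 - 13252*sqrt(214) ≈ -1.8747e+7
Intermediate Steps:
b(g, I) = sqrt(g + 24*I + I*g) (b(g, I) = sqrt((I*g + 24*I) + g) = sqrt((24*I + I*g) + g) = sqrt(g + 24*I + I*g))
(2800 + b(16, 21))*(-2887 - 3739) = (2800 + sqrt(16 + 24*21 + 21*16))*(-2887 - 3739) = (2800 + sqrt(16 + 504 + 336))*(-6626) = (2800 + sqrt(856))*(-6626) = (2800 + 2*sqrt(214))*(-6626) = -18552800 - 13252*sqrt(214)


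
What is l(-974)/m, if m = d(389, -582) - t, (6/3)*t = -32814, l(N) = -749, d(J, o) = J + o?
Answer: -749/16214 ≈ -0.046195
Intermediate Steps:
t = -16407 (t = (½)*(-32814) = -16407)
m = 16214 (m = (389 - 582) - 1*(-16407) = -193 + 16407 = 16214)
l(-974)/m = -749/16214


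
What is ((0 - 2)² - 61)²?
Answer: 3249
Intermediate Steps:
((0 - 2)² - 61)² = ((-2)² - 61)² = (4 - 61)² = (-57)² = 3249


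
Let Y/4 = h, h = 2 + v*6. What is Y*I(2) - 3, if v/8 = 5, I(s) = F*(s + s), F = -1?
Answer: -3875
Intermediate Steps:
I(s) = -2*s (I(s) = -(s + s) = -2*s)
v = 40 (v = 8*5 = 40)
h = 242 (h = 2 + 40*6 = 2 + 240 = 242)
Y = 968 (Y = 4*242 = 968)
Y*I(2) - 3 = 968*(-2*2) - 3 = 968*(-4) - 3 = -3872 - 3 = -3875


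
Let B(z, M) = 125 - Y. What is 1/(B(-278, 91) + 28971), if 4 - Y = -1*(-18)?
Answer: 1/29110 ≈ 3.4352e-5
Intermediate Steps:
Y = -14 (Y = 4 - (-1)*(-18) = 4 - 1*18 = 4 - 18 = -14)
B(z, M) = 139 (B(z, M) = 125 - 1*(-14) = 125 + 14 = 139)
1/(B(-278, 91) + 28971) = 1/(139 + 28971) = 1/29110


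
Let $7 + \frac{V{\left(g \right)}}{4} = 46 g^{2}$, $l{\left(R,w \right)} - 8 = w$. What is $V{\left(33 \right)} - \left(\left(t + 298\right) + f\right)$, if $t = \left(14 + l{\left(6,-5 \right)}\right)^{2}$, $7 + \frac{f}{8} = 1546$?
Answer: $187449$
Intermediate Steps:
$f = 12312$ ($f = -56 + 8 \cdot 1546 = -56 + 12368 = 12312$)
$l{\left(R,w \right)} = 8 + w$
$V{\left(g \right)} = -28 + 184 g^{2}$ ($V{\left(g \right)} = -28 + 4 \cdot 46 g^{2} = -28 + 184 g^{2}$)
$t = 289$ ($t = \left(14 + \left(8 - 5\right)\right)^{2} = \left(14 + 3\right)^{2} = 17^{2} = 289$)
$V{\left(33 \right)} - \left(\left(t + 298\right) + f\right) = \left(-28 + 184 \cdot 33^{2}\right) - \left(\left(289 + 298\right) + 12312\right) = \left(-28 + 184 \cdot 1089\right) - \left(587 + 12312\right) = \left(-28 + 200376\right) - 12899 = 200348 - 12899 = 187449$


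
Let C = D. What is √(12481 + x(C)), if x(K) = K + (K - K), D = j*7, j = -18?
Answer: √12355 ≈ 111.15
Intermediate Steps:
D = -126 (D = -18*7 = -126)
C = -126
x(K) = K (x(K) = K + 0 = K)
√(12481 + x(C)) = √(12481 - 126) = √12355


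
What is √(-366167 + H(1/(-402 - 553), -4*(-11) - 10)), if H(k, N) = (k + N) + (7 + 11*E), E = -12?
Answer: I*√334036453405/955 ≈ 605.19*I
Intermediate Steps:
H(k, N) = -125 + N + k (H(k, N) = (k + N) + (7 + 11*(-12)) = (N + k) + (7 - 132) = (N + k) - 125 = -125 + N + k)
√(-366167 + H(1/(-402 - 553), -4*(-11) - 10)) = √(-366167 + (-125 + (-4*(-11) - 10) + 1/(-402 - 553))) = √(-366167 + (-125 + (44 - 10) + 1/(-955))) = √(-366167 + (-125 + 34 - 1/955)) = √(-366167 - 86906/955) = √(-349776391/955) = I*√334036453405/955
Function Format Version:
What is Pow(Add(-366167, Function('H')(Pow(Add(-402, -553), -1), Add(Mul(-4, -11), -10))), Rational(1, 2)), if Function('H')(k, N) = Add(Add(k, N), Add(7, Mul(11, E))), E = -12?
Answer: Mul(Rational(1, 955), I, Pow(334036453405, Rational(1, 2))) ≈ Mul(605.19, I)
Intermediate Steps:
Function('H')(k, N) = Add(-125, N, k) (Function('H')(k, N) = Add(Add(k, N), Add(7, Mul(11, -12))) = Add(Add(N, k), Add(7, -132)) = Add(Add(N, k), -125) = Add(-125, N, k))
Pow(Add(-366167, Function('H')(Pow(Add(-402, -553), -1), Add(Mul(-4, -11), -10))), Rational(1, 2)) = Pow(Add(-366167, Add(-125, Add(Mul(-4, -11), -10), Pow(Add(-402, -553), -1))), Rational(1, 2)) = Pow(Add(-366167, Add(-125, Add(44, -10), Pow(-955, -1))), Rational(1, 2)) = Pow(Add(-366167, Add(-125, 34, Rational(-1, 955))), Rational(1, 2)) = Pow(Add(-366167, Rational(-86906, 955)), Rational(1, 2)) = Pow(Rational(-349776391, 955), Rational(1, 2)) = Mul(Rational(1, 955), I, Pow(334036453405, Rational(1, 2)))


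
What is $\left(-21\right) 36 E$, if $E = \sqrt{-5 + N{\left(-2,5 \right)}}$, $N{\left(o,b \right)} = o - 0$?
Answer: $- 756 i \sqrt{7} \approx - 2000.2 i$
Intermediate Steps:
$N{\left(o,b \right)} = o$ ($N{\left(o,b \right)} = o + 0 = o$)
$E = i \sqrt{7}$ ($E = \sqrt{-5 - 2} = \sqrt{-7} = i \sqrt{7} \approx 2.6458 i$)
$\left(-21\right) 36 E = \left(-21\right) 36 i \sqrt{7} = - 756 i \sqrt{7}$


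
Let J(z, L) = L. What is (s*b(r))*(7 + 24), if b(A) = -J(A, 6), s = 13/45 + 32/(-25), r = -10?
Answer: 13826/75 ≈ 184.35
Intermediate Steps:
s = -223/225 (s = 13*(1/45) + 32*(-1/25) = 13/45 - 32/25 = -223/225 ≈ -0.99111)
b(A) = -6 (b(A) = -1*6 = -6)
(s*b(r))*(7 + 24) = (-223/225*(-6))*(7 + 24) = (446/75)*31 = 13826/75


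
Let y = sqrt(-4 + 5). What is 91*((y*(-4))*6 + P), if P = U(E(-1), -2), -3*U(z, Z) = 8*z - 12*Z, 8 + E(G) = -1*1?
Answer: -728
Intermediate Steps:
E(G) = -9 (E(G) = -8 - 1*1 = -8 - 1 = -9)
y = 1 (y = sqrt(1) = 1)
U(z, Z) = 4*Z - 8*z/3 (U(z, Z) = -(8*z - 12*Z)/3 = -(-12*Z + 8*z)/3 = 4*Z - 8*z/3)
P = 16 (P = 4*(-2) - 8/3*(-9) = -8 + 24 = 16)
91*((y*(-4))*6 + P) = 91*((1*(-4))*6 + 16) = 91*(-4*6 + 16) = 91*(-24 + 16) = 91*(-8) = -728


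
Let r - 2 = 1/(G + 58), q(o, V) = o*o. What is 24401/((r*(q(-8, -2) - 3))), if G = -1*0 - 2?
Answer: 1366456/6893 ≈ 198.24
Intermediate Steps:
q(o, V) = o²
G = -2 (G = 0 - 2 = -2)
r = 113/56 (r = 2 + 1/(-2 + 58) = 2 + 1/56 = 113/56 ≈ 2.0179)
24401/((r*(q(-8, -2) - 3))) = 24401/((113*((-8)² - 3)/56)) = 24401/((113*(64 - 3)/56)) = 24401/(((113/56)*61)) = 24401/(6893/56) = 24401*(56/6893) = 1366456/6893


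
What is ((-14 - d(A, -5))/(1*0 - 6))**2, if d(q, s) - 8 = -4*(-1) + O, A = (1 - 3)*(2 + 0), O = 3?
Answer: 841/36 ≈ 23.361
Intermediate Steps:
A = -4 (A = -2*2 = -4)
d(q, s) = 15 (d(q, s) = 8 + (-4*(-1) + 3) = 8 + (4 + 3) = 8 + 7 = 15)
((-14 - d(A, -5))/(1*0 - 6))**2 = ((-14 - 1*15)/(1*0 - 6))**2 = ((-14 - 15)/(0 - 6))**2 = (-29/(-6))**2 = (-29*(-1/6))**2 = (29/6)**2 = 841/36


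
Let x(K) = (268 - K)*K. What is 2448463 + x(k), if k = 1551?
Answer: 458530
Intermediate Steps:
x(K) = K*(268 - K)
2448463 + x(k) = 2448463 + 1551*(268 - 1*1551) = 2448463 + 1551*(268 - 1551) = 2448463 + 1551*(-1283) = 2448463 - 1989933 = 458530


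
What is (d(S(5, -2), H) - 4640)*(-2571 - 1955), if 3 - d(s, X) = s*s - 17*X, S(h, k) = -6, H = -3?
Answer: 21380824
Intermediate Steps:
d(s, X) = 3 - s² + 17*X (d(s, X) = 3 - (s*s - 17*X) = 3 - (s² - 17*X) = 3 + (-s² + 17*X) = 3 - s² + 17*X)
(d(S(5, -2), H) - 4640)*(-2571 - 1955) = ((3 - 1*(-6)² + 17*(-3)) - 4640)*(-2571 - 1955) = ((3 - 1*36 - 51) - 4640)*(-4526) = ((3 - 36 - 51) - 4640)*(-4526) = (-84 - 4640)*(-4526) = -4724*(-4526) = 21380824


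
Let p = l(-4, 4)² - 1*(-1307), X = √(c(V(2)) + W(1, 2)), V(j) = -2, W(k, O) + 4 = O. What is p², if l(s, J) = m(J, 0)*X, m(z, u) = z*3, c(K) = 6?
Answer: 3545689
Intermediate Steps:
W(k, O) = -4 + O
m(z, u) = 3*z
X = 2 (X = √(6 + (-4 + 2)) = √(6 - 2) = √4 = 2)
l(s, J) = 6*J (l(s, J) = (3*J)*2 = 6*J)
p = 1883 (p = (6*4)² - 1*(-1307) = 24² + 1307 = 576 + 1307 = 1883)
p² = 1883² = 3545689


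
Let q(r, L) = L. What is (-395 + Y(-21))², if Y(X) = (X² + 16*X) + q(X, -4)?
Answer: 86436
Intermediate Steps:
Y(X) = -4 + X² + 16*X (Y(X) = (X² + 16*X) - 4 = -4 + X² + 16*X)
(-395 + Y(-21))² = (-395 + (-4 + (-21)² + 16*(-21)))² = (-395 + (-4 + 441 - 336))² = (-395 + 101)² = (-294)² = 86436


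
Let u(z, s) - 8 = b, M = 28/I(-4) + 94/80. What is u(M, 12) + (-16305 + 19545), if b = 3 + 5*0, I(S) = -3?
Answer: 3251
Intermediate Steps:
b = 3 (b = 3 + 0 = 3)
M = -979/120 (M = 28/(-3) + 94/80 = 28*(-1/3) + 94*(1/80) = -28/3 + 47/40 = -979/120 ≈ -8.1583)
u(z, s) = 11 (u(z, s) = 8 + 3 = 11)
u(M, 12) + (-16305 + 19545) = 11 + (-16305 + 19545) = 11 + 3240 = 3251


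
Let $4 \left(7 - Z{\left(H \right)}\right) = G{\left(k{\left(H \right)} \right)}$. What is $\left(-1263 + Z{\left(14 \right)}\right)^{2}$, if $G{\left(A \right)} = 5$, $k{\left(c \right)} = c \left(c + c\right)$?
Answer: $\frac{25290841}{16} \approx 1.5807 \cdot 10^{6}$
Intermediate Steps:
$k{\left(c \right)} = 2 c^{2}$ ($k{\left(c \right)} = c 2 c = 2 c^{2}$)
$Z{\left(H \right)} = \frac{23}{4}$ ($Z{\left(H \right)} = 7 - \frac{5}{4} = \frac{23}{4}$)
$\left(-1263 + Z{\left(14 \right)}\right)^{2} = \left(-1263 + \frac{23}{4}\right)^{2} = \left(- \frac{5029}{4}\right)^{2} = \frac{25290841}{16}$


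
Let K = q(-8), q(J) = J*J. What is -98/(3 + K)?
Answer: -98/67 ≈ -1.4627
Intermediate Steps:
q(J) = J**2
K = 64 (K = (-8)**2 = 64)
-98/(3 + K) = -98/(3 + 64) = -98/67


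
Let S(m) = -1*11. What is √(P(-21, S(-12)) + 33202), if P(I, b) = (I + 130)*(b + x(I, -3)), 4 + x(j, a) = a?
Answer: 2*√7810 ≈ 176.75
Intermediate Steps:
S(m) = -11
x(j, a) = -4 + a
P(I, b) = (-7 + b)*(130 + I) (P(I, b) = (I + 130)*(b + (-4 - 3)) = (130 + I)*(b - 7) = (130 + I)*(-7 + b) = (-7 + b)*(130 + I))
√(P(-21, S(-12)) + 33202) = √((-910 - 7*(-21) + 130*(-11) - 21*(-11)) + 33202) = √((-910 + 147 - 1430 + 231) + 33202) = √(-1962 + 33202) = √31240 = 2*√7810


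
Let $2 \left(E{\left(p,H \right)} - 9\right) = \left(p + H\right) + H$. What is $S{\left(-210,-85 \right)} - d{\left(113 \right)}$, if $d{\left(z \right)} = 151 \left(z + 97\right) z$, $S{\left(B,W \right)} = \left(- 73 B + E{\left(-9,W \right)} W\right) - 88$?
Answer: $- \frac{7122291}{2} \approx -3.5611 \cdot 10^{6}$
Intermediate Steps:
$E{\left(p,H \right)} = 9 + H + \frac{p}{2}$ ($E{\left(p,H \right)} = 9 + \frac{\left(p + H\right) + H}{2} = 9 + \frac{\left(H + p\right) + H}{2} = 9 + \frac{p + 2 H}{2} = 9 + \left(H + \frac{p}{2}\right) = 9 + H + \frac{p}{2}$)
$S{\left(B,W \right)} = -88 - 73 B + W \left(\frac{9}{2} + W\right)$ ($S{\left(B,W \right)} = \left(- 73 B + \left(9 + W + \frac{1}{2} \left(-9\right)\right) W\right) - 88 = \left(- 73 B + \left(9 + W - \frac{9}{2}\right) W\right) - 88 = \left(- 73 B + \left(\frac{9}{2} + W\right) W\right) - 88 = \left(- 73 B + W \left(\frac{9}{2} + W\right)\right) - 88 = -88 - 73 B + W \left(\frac{9}{2} + W\right)$)
$d{\left(z \right)} = z \left(14647 + 151 z\right)$ ($d{\left(z \right)} = 151 \left(97 + z\right) z = \left(14647 + 151 z\right) z = z \left(14647 + 151 z\right)$)
$S{\left(-210,-85 \right)} - d{\left(113 \right)} = \left(-88 - -15330 + \frac{1}{2} \left(-85\right) \left(9 + 2 \left(-85\right)\right)\right) - 151 \cdot 113 \left(97 + 113\right) = \left(-88 + 15330 + \frac{1}{2} \left(-85\right) \left(9 - 170\right)\right) - 151 \cdot 113 \cdot 210 = \left(-88 + 15330 + \frac{1}{2} \left(-85\right) \left(-161\right)\right) - 3583230 = \left(-88 + 15330 + \frac{13685}{2}\right) - 3583230 = \frac{44169}{2} - 3583230 = - \frac{7122291}{2}$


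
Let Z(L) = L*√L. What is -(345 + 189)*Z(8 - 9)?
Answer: 534*I ≈ 534.0*I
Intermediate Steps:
Z(L) = L^(3/2)
-(345 + 189)*Z(8 - 9) = -(345 + 189)*(8 - 9)^(3/2) = -534*(-1)^(3/2) = -534*(-I) = -(-534)*I = 534*I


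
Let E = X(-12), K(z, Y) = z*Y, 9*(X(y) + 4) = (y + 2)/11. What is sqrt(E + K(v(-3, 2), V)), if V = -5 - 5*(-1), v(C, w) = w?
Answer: I*sqrt(4466)/33 ≈ 2.0251*I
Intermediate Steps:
V = 0 (V = -5 + 5 = 0)
X(y) = -394/99 + y/99 (X(y) = -4 + ((y + 2)/11)/9 = -4 + ((2 + y)*(1/11))/9 = -4 + (2/11 + y/11)/9 = -4 + (2/99 + y/99) = -394/99 + y/99)
K(z, Y) = Y*z
E = -406/99 (E = -394/99 + (1/99)*(-12) = -394/99 - 4/33 = -406/99 ≈ -4.1010)
sqrt(E + K(v(-3, 2), V)) = sqrt(-406/99 + 0*2) = sqrt(-406/99 + 0) = sqrt(-406/99) = I*sqrt(4466)/33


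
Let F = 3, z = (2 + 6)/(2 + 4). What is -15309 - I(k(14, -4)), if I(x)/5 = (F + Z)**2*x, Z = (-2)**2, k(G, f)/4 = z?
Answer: -49847/3 ≈ -16616.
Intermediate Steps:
z = 4/3 (z = 8/6 = 8*(1/6) = 4/3 ≈ 1.3333)
k(G, f) = 16/3 (k(G, f) = 4*(4/3) = 16/3)
Z = 4
I(x) = 245*x (I(x) = 5*((3 + 4)**2*x) = 5*(7**2*x) = 5*(49*x) = 245*x)
-15309 - I(k(14, -4)) = -15309 - 245*16/3 = -15309 - 1*3920/3 = -15309 - 3920/3 = -49847/3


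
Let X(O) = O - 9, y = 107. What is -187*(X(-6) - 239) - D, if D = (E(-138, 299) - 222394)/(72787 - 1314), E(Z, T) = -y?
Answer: 3395047055/71473 ≈ 47501.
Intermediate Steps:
E(Z, T) = -107 (E(Z, T) = -1*107 = -107)
X(O) = -9 + O
D = -222501/71473 (D = (-107 - 222394)/(72787 - 1314) = -222501/71473 ≈ -3.1131)
-187*(X(-6) - 239) - D = -187*((-9 - 6) - 239) - 1*(-222501/71473) = -187*(-15 - 239) + 222501/71473 = -187*(-254) + 222501/71473 = 47498 + 222501/71473 = 3395047055/71473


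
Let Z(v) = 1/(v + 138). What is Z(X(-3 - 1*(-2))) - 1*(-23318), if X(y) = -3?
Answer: 3147931/135 ≈ 23318.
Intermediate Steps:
Z(v) = 1/(138 + v)
Z(X(-3 - 1*(-2))) - 1*(-23318) = 1/(138 - 3) - 1*(-23318) = 1/135 + 23318 = 3147931/135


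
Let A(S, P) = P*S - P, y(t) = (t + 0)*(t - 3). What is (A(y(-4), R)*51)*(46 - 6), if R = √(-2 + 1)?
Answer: 55080*I ≈ 55080.0*I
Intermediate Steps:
y(t) = t*(-3 + t)
R = I (R = √(-1) = I ≈ 1.0*I)
A(S, P) = -P + P*S
(A(y(-4), R)*51)*(46 - 6) = ((I*(-1 - 4*(-3 - 4)))*51)*(46 - 6) = ((I*(-1 - 4*(-7)))*51)*40 = ((I*(-1 + 28))*51)*40 = ((I*27)*51)*40 = ((27*I)*51)*40 = (1377*I)*40 = 55080*I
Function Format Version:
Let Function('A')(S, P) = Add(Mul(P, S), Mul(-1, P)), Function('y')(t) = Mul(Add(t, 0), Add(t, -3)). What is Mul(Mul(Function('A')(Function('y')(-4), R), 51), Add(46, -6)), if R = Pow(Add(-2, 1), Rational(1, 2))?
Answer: Mul(55080, I) ≈ Mul(55080., I)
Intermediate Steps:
Function('y')(t) = Mul(t, Add(-3, t))
R = I (R = Pow(-1, Rational(1, 2)) = I ≈ Mul(1.0000, I))
Function('A')(S, P) = Add(Mul(-1, P), Mul(P, S))
Mul(Mul(Function('A')(Function('y')(-4), R), 51), Add(46, -6)) = Mul(Mul(Mul(I, Add(-1, Mul(-4, Add(-3, -4)))), 51), Add(46, -6)) = Mul(Mul(Mul(I, Add(-1, Mul(-4, -7))), 51), 40) = Mul(Mul(Mul(I, Add(-1, 28)), 51), 40) = Mul(Mul(Mul(I, 27), 51), 40) = Mul(Mul(Mul(27, I), 51), 40) = Mul(Mul(1377, I), 40) = Mul(55080, I)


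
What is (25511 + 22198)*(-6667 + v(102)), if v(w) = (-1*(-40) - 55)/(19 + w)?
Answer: -38487899898/121 ≈ -3.1808e+8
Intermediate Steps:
v(w) = -15/(19 + w) (v(w) = (40 - 55)/(19 + w) = -15/(19 + w))
(25511 + 22198)*(-6667 + v(102)) = (25511 + 22198)*(-6667 - 15/(19 + 102)) = 47709*(-6667 - 15/121) = 47709*(-806722/121) = -38487899898/121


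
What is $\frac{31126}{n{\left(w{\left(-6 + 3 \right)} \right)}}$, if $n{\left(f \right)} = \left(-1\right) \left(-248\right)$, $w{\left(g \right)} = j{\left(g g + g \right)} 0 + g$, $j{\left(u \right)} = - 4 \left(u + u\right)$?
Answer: $\frac{15563}{124} \approx 125.51$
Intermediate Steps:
$j{\left(u \right)} = - 8 u$ ($j{\left(u \right)} = - 4 \cdot 2 u = - 8 u$)
$w{\left(g \right)} = g$ ($w{\left(g \right)} = - 8 \left(g g + g\right) 0 + g = - 8 \left(g^{2} + g\right) 0 + g = - 8 \left(g + g^{2}\right) 0 + g = \left(- 8 g - 8 g^{2}\right) 0 + g = 0 + g = g$)
$n{\left(f \right)} = 248$
$\frac{31126}{n{\left(w{\left(-6 + 3 \right)} \right)}} = \frac{31126}{248} = 31126 \cdot \frac{1}{248} = \frac{15563}{124}$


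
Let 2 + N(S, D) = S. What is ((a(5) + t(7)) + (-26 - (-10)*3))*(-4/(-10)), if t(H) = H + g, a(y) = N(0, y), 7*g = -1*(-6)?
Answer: 138/35 ≈ 3.9429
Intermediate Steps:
g = 6/7 (g = (-1*(-6))/7 = (⅐)*6 = 6/7 ≈ 0.85714)
N(S, D) = -2 + S
a(y) = -2 (a(y) = -2 + 0 = -2)
t(H) = 6/7 + H (t(H) = H + 6/7 = 6/7 + H)
((a(5) + t(7)) + (-26 - (-10)*3))*(-4/(-10)) = ((-2 + (6/7 + 7)) + (-26 - (-10)*3))*(-4/(-10)) = ((-2 + 55/7) + (-26 - 1*(-30)))*(-⅒*(-4)) = (41/7 + (-26 + 30))*(⅖) = (41/7 + 4)*(⅖) = (69/7)*(⅖) = 138/35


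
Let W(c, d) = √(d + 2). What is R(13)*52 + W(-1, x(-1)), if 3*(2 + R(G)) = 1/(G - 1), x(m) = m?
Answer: -914/9 ≈ -101.56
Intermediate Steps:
W(c, d) = √(2 + d)
R(G) = -2 + 1/(3*(-1 + G)) (R(G) = -2 + 1/(3*(G - 1)) = -2 + 1/(3*(-1 + G)))
R(13)*52 + W(-1, x(-1)) = ((7 - 6*13)/(3*(-1 + 13)))*52 + √(2 - 1) = ((⅓)*(7 - 78)/12)*52 + √1 = ((⅓)*(1/12)*(-71))*52 + 1 = -71/36*52 + 1 = -923/9 + 1 = -914/9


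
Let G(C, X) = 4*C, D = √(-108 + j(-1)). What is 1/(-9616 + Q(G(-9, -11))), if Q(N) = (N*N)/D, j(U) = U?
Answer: -65509/630039520 + 81*I*√109/630039520 ≈ -0.00010398 + 1.3422e-6*I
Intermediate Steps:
D = I*√109 (D = √(-108 - 1) = √(-109) = I*√109 ≈ 10.44*I)
Q(N) = -I*√109*N²/109 (Q(N) = (N*N)/((I*√109)) = N²*(-I*√109/109) = -I*√109*N²/109)
1/(-9616 + Q(G(-9, -11))) = 1/(-9616 - I*√109*(4*(-9))²/109) = 1/(-9616 - 1/109*I*√109*(-36)²) = 1/(-9616 - 1/109*I*√109*1296) = 1/(-9616 - 1296*I*√109/109)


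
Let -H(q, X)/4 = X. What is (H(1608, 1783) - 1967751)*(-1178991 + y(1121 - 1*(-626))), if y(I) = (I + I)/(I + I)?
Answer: 2328367308170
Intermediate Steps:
H(q, X) = -4*X
y(I) = 1 (y(I) = (2*I)/((2*I)) = (2*I)*(1/(2*I)) = 1)
(H(1608, 1783) - 1967751)*(-1178991 + y(1121 - 1*(-626))) = (-4*1783 - 1967751)*(-1178991 + 1) = (-7132 - 1967751)*(-1178990) = -1974883*(-1178990) = 2328367308170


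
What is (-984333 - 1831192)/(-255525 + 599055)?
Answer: -563105/68706 ≈ -8.1959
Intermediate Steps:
(-984333 - 1831192)/(-255525 + 599055) = -2815525/343530 = -2815525*1/343530 = -563105/68706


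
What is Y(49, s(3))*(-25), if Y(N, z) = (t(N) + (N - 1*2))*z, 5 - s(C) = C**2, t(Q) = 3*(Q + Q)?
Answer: 34100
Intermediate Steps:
t(Q) = 6*Q (t(Q) = 3*(2*Q) = 6*Q)
s(C) = 5 - C**2
Y(N, z) = z*(-2 + 7*N) (Y(N, z) = (6*N + (N - 1*2))*z = (6*N + (N - 2))*z = (6*N + (-2 + N))*z = (-2 + 7*N)*z = z*(-2 + 7*N))
Y(49, s(3))*(-25) = ((5 - 1*3**2)*(-2 + 7*49))*(-25) = ((5 - 1*9)*(-2 + 343))*(-25) = ((5 - 9)*341)*(-25) = -4*341*(-25) = -1364*(-25) = 34100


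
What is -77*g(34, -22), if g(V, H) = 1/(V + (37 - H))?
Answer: -77/93 ≈ -0.82796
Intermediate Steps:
g(V, H) = 1/(37 + V - H)
-77*g(34, -22) = -77/(37 + 34 - 1*(-22)) = -77/(37 + 34 + 22) = -77/93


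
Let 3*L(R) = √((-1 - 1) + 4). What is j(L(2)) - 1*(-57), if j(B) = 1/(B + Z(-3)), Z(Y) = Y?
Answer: 4476/79 - 3*√2/79 ≈ 56.604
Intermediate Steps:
L(R) = √2/3 (L(R) = √((-1 - 1) + 4)/3 = √(-2 + 4)/3 = √2/3)
j(B) = 1/(-3 + B) (j(B) = 1/(B - 3) = 1/(-3 + B))
j(L(2)) - 1*(-57) = 1/(-3 + √2/3) - 1*(-57) = 1/(-3 + √2/3) + 57 = 57 + 1/(-3 + √2/3)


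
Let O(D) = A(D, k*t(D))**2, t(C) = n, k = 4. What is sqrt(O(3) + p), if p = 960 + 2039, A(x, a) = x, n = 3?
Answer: 8*sqrt(47) ≈ 54.845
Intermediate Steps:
t(C) = 3
p = 2999
O(D) = D**2
sqrt(O(3) + p) = sqrt(3**2 + 2999) = sqrt(9 + 2999) = sqrt(3008) = 8*sqrt(47)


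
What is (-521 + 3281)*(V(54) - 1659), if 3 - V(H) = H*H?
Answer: -12618720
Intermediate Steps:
V(H) = 3 - H² (V(H) = 3 - H*H = 3 - H²)
(-521 + 3281)*(V(54) - 1659) = (-521 + 3281)*((3 - 1*54²) - 1659) = 2760*((3 - 1*2916) - 1659) = 2760*((3 - 2916) - 1659) = 2760*(-2913 - 1659) = 2760*(-4572) = -12618720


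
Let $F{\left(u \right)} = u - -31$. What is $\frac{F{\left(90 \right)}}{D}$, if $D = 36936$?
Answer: $\frac{121}{36936} \approx 0.0032759$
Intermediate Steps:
$F{\left(u \right)} = 31 + u$ ($F{\left(u \right)} = u + 31 = 31 + u$)
$\frac{F{\left(90 \right)}}{D} = \frac{31 + 90}{36936} = 121 \cdot \frac{1}{36936} = \frac{121}{36936}$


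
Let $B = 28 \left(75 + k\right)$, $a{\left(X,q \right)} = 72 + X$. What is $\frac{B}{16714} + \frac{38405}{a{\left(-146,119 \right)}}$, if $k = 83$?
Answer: $- \frac{320786897}{618418} \approx -518.72$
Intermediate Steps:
$B = 4424$ ($B = 28 \left(75 + 83\right) = 28 \cdot 158 = 4424$)
$\frac{B}{16714} + \frac{38405}{a{\left(-146,119 \right)}} = \frac{4424}{16714} + \frac{38405}{72 - 146} = 4424 \cdot \frac{1}{16714} + \frac{38405}{-74} = \frac{2212}{8357} + 38405 \left(- \frac{1}{74}\right) = \frac{2212}{8357} - \frac{38405}{74} = - \frac{320786897}{618418}$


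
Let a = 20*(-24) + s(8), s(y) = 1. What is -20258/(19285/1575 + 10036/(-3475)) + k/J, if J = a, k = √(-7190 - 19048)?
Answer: -90509850/41803 - I*√26238/479 ≈ -2165.2 - 0.33817*I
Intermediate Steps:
k = I*√26238 (k = √(-26238) = I*√26238 ≈ 161.98*I)
a = -479 (a = 20*(-24) + 1 = -480 + 1 = -479)
J = -479
-20258/(19285/1575 + 10036/(-3475)) + k/J = -20258/(19285/1575 + 10036/(-3475)) + (I*√26238)/(-479) = -20258/(19285*(1/1575) + 10036*(-1/3475)) + (I*√26238)*(-1/479) = -20258/(551/45 - 10036/3475) - I*√26238/479 = -20258/292621/31275 - I*√26238/479 = -20258*31275/292621 - I*√26238/479 = -90509850/41803 - I*√26238/479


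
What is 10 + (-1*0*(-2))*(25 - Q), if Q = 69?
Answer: 10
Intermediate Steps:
10 + (-1*0*(-2))*(25 - Q) = 10 + (-1*0*(-2))*(25 - 1*69) = 10 + (0*(-2))*(25 - 69) = 10 + 0*(-44) = 10 + 0 = 10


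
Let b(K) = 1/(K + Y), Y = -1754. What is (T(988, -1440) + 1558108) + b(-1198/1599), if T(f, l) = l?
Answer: 4367767566193/2805844 ≈ 1.5567e+6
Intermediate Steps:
b(K) = 1/(-1754 + K) (b(K) = 1/(K - 1754) = 1/(-1754 + K))
(T(988, -1440) + 1558108) + b(-1198/1599) = (-1440 + 1558108) + 1/(-1754 - 1198/1599) = 1556668 + 1/(-1754 - 1198*1/1599) = 1556668 + 1/(-1754 - 1198/1599) = 1556668 + 1/(-2805844/1599) = 1556668 - 1599/2805844 = 4367767566193/2805844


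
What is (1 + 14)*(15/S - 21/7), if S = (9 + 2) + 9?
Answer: -135/4 ≈ -33.750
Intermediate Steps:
S = 20 (S = 11 + 9 = 20)
(1 + 14)*(15/S - 21/7) = (1 + 14)*(15/20 - 21/7) = 15*(15*(1/20) - 21*1/7) = 15*(3/4 - 3) = 15*(-9/4) = -135/4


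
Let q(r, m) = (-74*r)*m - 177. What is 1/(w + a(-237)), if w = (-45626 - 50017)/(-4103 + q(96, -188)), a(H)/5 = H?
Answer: -1331272/1577652963 ≈ -0.00084383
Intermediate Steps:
q(r, m) = -177 - 74*m*r (q(r, m) = -74*m*r - 177 = -177 - 74*m*r)
a(H) = 5*H
w = -95643/1331272 (w = (-45626 - 50017)/(-4103 + (-177 - 74*(-188)*96)) = -95643/(-4103 + (-177 + 1335552)) = -95643/(-4103 + 1335375) = -95643/1331272 ≈ -0.071843)
1/(w + a(-237)) = 1/(-95643/1331272 + 5*(-237)) = 1/(-95643/1331272 - 1185) = 1/(-1577652963/1331272) = -1331272/1577652963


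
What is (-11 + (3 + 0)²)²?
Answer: 4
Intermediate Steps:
(-11 + (3 + 0)²)² = (-11 + 3²)² = (-11 + 9)² = (-2)² = 4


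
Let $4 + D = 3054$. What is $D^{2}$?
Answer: $9302500$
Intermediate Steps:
$D = 3050$ ($D = -4 + 3054 = 3050$)
$D^{2} = 3050^{2} = 9302500$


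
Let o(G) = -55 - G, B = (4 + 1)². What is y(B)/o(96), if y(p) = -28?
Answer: 28/151 ≈ 0.18543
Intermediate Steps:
B = 25 (B = 5² = 25)
y(B)/o(96) = -28/(-55 - 1*96) = -28/(-55 - 96) = -28/(-151) = -28*(-1/151) = 28/151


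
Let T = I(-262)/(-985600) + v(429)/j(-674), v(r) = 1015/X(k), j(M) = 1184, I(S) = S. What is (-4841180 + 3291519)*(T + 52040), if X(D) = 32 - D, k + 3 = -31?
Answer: -4411312045722513101/54700800 ≈ -8.0644e+10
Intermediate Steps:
k = -34 (k = -3 - 31 = -34)
v(r) = 1015/66 (v(r) = 1015/(32 - 1*(-34)) = 1015/(32 + 34) = 1015/66)
T = 725041/54700800 (T = -262/(-985600) + (1015/66)/1184 = -262*(-1/985600) + (1015/66)*(1/1184) = 131/492800 + 1015/78144 = 725041/54700800 ≈ 0.013255)
(-4841180 + 3291519)*(T + 52040) = (-4841180 + 3291519)*(725041/54700800 + 52040) = -1549661*2846630357041/54700800 = -4411312045722513101/54700800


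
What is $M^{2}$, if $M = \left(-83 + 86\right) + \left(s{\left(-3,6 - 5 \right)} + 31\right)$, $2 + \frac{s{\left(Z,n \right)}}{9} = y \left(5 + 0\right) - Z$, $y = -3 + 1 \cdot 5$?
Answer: $17689$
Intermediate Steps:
$y = 2$ ($y = -3 + 5 = 2$)
$s{\left(Z,n \right)} = 72 - 9 Z$ ($s{\left(Z,n \right)} = -18 + 9 \left(2 \left(5 + 0\right) - Z\right) = -18 + 9 \left(2 \cdot 5 - Z\right) = -18 + 9 \left(10 - Z\right) = -18 - \left(-90 + 9 Z\right) = 72 - 9 Z$)
$M = 133$ ($M = \left(-83 + 86\right) + \left(\left(72 - -27\right) + 31\right) = 3 + \left(\left(72 + 27\right) + 31\right) = 3 + \left(99 + 31\right) = 3 + 130 = 133$)
$M^{2} = 133^{2} = 17689$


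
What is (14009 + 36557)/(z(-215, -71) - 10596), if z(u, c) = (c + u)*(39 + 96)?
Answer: -25283/24603 ≈ -1.0276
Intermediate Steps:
z(u, c) = 135*c + 135*u (z(u, c) = (c + u)*135 = 135*c + 135*u)
(14009 + 36557)/(z(-215, -71) - 10596) = (14009 + 36557)/((135*(-71) + 135*(-215)) - 10596) = 50566/((-9585 - 29025) - 10596) = 50566/(-38610 - 10596) = 50566/(-49206) = 50566*(-1/49206) = -25283/24603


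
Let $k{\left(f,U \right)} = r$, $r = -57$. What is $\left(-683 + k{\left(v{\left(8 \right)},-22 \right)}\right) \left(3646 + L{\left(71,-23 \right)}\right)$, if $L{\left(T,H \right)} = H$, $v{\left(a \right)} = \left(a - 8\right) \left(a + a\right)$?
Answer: $-2681020$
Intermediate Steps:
$v{\left(a \right)} = 2 a \left(-8 + a\right)$ ($v{\left(a \right)} = \left(-8 + a\right) 2 a = 2 a \left(-8 + a\right)$)
$k{\left(f,U \right)} = -57$
$\left(-683 + k{\left(v{\left(8 \right)},-22 \right)}\right) \left(3646 + L{\left(71,-23 \right)}\right) = \left(-683 - 57\right) \left(3646 - 23\right) = \left(-740\right) 3623 = -2681020$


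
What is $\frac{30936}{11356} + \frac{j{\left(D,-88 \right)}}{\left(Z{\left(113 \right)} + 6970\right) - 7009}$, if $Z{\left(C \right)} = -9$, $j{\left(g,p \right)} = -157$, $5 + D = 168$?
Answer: $\frac{816955}{136272} \approx 5.995$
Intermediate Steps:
$D = 163$ ($D = -5 + 168 = 163$)
$\frac{30936}{11356} + \frac{j{\left(D,-88 \right)}}{\left(Z{\left(113 \right)} + 6970\right) - 7009} = \frac{30936}{11356} - \frac{157}{\left(-9 + 6970\right) - 7009} = 30936 \cdot \frac{1}{11356} - \frac{157}{6961 - 7009} = \frac{7734}{2839} - \frac{157}{-48} = \frac{7734}{2839} - - \frac{157}{48} = \frac{7734}{2839} + \frac{157}{48} = \frac{816955}{136272}$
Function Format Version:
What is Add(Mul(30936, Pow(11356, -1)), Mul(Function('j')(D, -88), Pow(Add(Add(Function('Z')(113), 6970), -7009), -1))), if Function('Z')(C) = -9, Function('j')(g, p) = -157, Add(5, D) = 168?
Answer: Rational(816955, 136272) ≈ 5.9950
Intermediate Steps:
D = 163 (D = Add(-5, 168) = 163)
Add(Mul(30936, Pow(11356, -1)), Mul(Function('j')(D, -88), Pow(Add(Add(Function('Z')(113), 6970), -7009), -1))) = Add(Mul(30936, Pow(11356, -1)), Mul(-157, Pow(Add(Add(-9, 6970), -7009), -1))) = Add(Mul(30936, Rational(1, 11356)), Mul(-157, Pow(Add(6961, -7009), -1))) = Add(Rational(7734, 2839), Mul(-157, Pow(-48, -1))) = Add(Rational(7734, 2839), Mul(-157, Rational(-1, 48))) = Add(Rational(7734, 2839), Rational(157, 48)) = Rational(816955, 136272)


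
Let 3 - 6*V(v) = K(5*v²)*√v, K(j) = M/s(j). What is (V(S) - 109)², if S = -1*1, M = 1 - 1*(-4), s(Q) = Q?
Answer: (651 + I)²/36 ≈ 11772.0 + 36.167*I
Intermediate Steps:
M = 5 (M = 1 + 4 = 5)
S = -1
K(j) = 5/j
V(v) = ½ - 1/(6*v^(3/2)) (V(v) = ½ - 5/((5*v²))*√v/6 = ½ - 5*(1/(5*v²))*√v/6 = ½ - √v/(6*v²) = ½ - 1/(6*v^(3/2)))
(V(S) - 109)² = ((½ - I/6) - 109)² = (-217/2 - I/6)²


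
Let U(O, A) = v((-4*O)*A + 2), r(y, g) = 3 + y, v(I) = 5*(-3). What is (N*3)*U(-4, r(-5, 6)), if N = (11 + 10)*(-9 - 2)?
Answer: 10395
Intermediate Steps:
v(I) = -15
N = -231 (N = 21*(-11) = -231)
U(O, A) = -15
(N*3)*U(-4, r(-5, 6)) = -231*3*(-15) = -693*(-15) = 10395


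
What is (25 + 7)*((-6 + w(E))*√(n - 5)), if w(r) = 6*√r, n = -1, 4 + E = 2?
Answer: 192*I*√6*(-1 + I*√2) ≈ -665.11 - 470.3*I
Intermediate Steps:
E = -2 (E = -4 + 2 = -2)
(25 + 7)*((-6 + w(E))*√(n - 5)) = (25 + 7)*((-6 + 6*√(-2))*√(-1 - 5)) = 32*((-6 + 6*(I*√2))*√(-6)) = 32*((-6 + 6*I*√2)*(I*√6)) = 32*(I*√6*(-6 + 6*I*√2)) = 32*I*√6*(-6 + 6*I*√2)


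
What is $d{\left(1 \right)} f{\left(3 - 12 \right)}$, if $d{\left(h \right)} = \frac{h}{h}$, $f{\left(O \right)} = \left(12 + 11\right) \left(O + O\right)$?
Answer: $-414$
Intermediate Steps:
$f{\left(O \right)} = 46 O$ ($f{\left(O \right)} = 23 \cdot 2 O = 46 O$)
$d{\left(h \right)} = 1$
$d{\left(1 \right)} f{\left(3 - 12 \right)} = 1 \cdot 46 \left(3 - 12\right) = 1 \cdot 46 \left(-9\right) = 1 \left(-414\right) = -414$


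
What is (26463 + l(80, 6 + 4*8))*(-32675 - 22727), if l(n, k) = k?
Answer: -1468208402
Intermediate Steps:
(26463 + l(80, 6 + 4*8))*(-32675 - 22727) = (26463 + (6 + 4*8))*(-32675 - 22727) = (26463 + (6 + 32))*(-55402) = (26463 + 38)*(-55402) = 26501*(-55402) = -1468208402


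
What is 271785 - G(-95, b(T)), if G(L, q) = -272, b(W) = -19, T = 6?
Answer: 272057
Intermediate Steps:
271785 - G(-95, b(T)) = 271785 - 1*(-272) = 271785 + 272 = 272057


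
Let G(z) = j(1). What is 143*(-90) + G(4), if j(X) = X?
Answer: -12869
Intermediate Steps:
G(z) = 1
143*(-90) + G(4) = 143*(-90) + 1 = -12870 + 1 = -12869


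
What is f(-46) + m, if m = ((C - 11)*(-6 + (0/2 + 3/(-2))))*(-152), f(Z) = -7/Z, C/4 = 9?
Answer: 1311007/46 ≈ 28500.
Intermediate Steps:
C = 36 (C = 4*9 = 36)
m = 28500 (m = ((36 - 11)*(-6 + (0/2 + 3/(-2))))*(-152) = (25*(-6 + (0*(1/2) + 3*(-1/2))))*(-152) = (25*(-6 + (0 - 3/2)))*(-152) = (25*(-6 - 3/2))*(-152) = (25*(-15/2))*(-152) = -375/2*(-152) = 28500)
f(-46) + m = -7/(-46) + 28500 = -7*(-1/46) + 28500 = 7/46 + 28500 = 1311007/46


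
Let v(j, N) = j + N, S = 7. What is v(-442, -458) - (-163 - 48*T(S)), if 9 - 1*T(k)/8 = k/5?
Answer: 10907/5 ≈ 2181.4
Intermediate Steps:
v(j, N) = N + j
T(k) = 72 - 8*k/5
v(-442, -458) - (-163 - 48*T(S)) = (-458 - 442) - (-163 - 48*(72 - 8/5*7)) = -900 - (-163 - 48*(72 - 56/5)) = -900 - (-163 - 48*304/5) = -900 - (-163 - 14592/5) = -900 - 1*(-15407/5) = -900 + 15407/5 = 10907/5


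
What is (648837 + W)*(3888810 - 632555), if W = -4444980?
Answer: -12361209624465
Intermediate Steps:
(648837 + W)*(3888810 - 632555) = (648837 - 4444980)*(3888810 - 632555) = -3796143*3256255 = -12361209624465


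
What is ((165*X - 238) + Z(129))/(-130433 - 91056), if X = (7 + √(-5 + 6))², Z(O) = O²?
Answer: -26963/221489 ≈ -0.12174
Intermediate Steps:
X = 64 (X = (7 + √1)² = (7 + 1)² = 8² = 64)
((165*X - 238) + Z(129))/(-130433 - 91056) = ((165*64 - 238) + 129²)/(-130433 - 91056) = ((10560 - 238) + 16641)/(-221489) = (10322 + 16641)*(-1/221489) = 26963*(-1/221489) = -26963/221489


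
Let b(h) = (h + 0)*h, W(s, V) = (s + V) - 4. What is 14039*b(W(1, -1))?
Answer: 224624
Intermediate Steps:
W(s, V) = -4 + V + s (W(s, V) = (V + s) - 4 = -4 + V + s)
b(h) = h² (b(h) = h*h = h²)
14039*b(W(1, -1)) = 14039*(-4 - 1 + 1)² = 14039*(-4)² = 14039*16 = 224624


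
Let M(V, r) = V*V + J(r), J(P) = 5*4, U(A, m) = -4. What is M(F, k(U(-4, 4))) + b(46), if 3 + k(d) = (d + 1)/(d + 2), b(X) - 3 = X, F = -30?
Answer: 969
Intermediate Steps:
J(P) = 20
b(X) = 3 + X
k(d) = -3 + (1 + d)/(2 + d) (k(d) = -3 + (d + 1)/(d + 2) = -3 + (1 + d)/(2 + d))
M(V, r) = 20 + V² (M(V, r) = V*V + 20 = V² + 20 = 20 + V²)
M(F, k(U(-4, 4))) + b(46) = (20 + (-30)²) + (3 + 46) = (20 + 900) + 49 = 920 + 49 = 969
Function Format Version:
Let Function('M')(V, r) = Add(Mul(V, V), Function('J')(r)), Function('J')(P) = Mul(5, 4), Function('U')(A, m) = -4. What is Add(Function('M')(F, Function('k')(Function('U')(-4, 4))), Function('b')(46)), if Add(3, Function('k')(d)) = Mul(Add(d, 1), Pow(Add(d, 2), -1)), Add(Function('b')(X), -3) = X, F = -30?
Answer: 969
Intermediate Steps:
Function('J')(P) = 20
Function('b')(X) = Add(3, X)
Function('k')(d) = Add(-3, Mul(Pow(Add(2, d), -1), Add(1, d))) (Function('k')(d) = Add(-3, Mul(Add(d, 1), Pow(Add(d, 2), -1))) = Add(-3, Mul(Add(1, d), Pow(Add(2, d), -1))) = Add(-3, Mul(Pow(Add(2, d), -1), Add(1, d))))
Function('M')(V, r) = Add(20, Pow(V, 2)) (Function('M')(V, r) = Add(Mul(V, V), 20) = Add(Pow(V, 2), 20) = Add(20, Pow(V, 2)))
Add(Function('M')(F, Function('k')(Function('U')(-4, 4))), Function('b')(46)) = Add(Add(20, Pow(-30, 2)), Add(3, 46)) = Add(Add(20, 900), 49) = Add(920, 49) = 969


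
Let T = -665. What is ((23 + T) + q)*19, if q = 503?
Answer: -2641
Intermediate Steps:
((23 + T) + q)*19 = ((23 - 665) + 503)*19 = (-642 + 503)*19 = -139*19 = -2641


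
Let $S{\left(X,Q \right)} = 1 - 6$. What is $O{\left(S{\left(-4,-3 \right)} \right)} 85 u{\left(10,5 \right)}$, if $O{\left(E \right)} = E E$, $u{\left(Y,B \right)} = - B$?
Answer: $-10625$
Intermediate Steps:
$S{\left(X,Q \right)} = -5$ ($S{\left(X,Q \right)} = 1 - 6 = -5$)
$O{\left(E \right)} = E^{2}$
$O{\left(S{\left(-4,-3 \right)} \right)} 85 u{\left(10,5 \right)} = \left(-5\right)^{2} \cdot 85 \left(\left(-1\right) 5\right) = 25 \cdot 85 \left(-5\right) = 2125 \left(-5\right) = -10625$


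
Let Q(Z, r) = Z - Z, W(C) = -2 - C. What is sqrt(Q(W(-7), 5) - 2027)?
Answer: I*sqrt(2027) ≈ 45.022*I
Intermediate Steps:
Q(Z, r) = 0
sqrt(Q(W(-7), 5) - 2027) = sqrt(0 - 2027) = sqrt(-2027) = I*sqrt(2027)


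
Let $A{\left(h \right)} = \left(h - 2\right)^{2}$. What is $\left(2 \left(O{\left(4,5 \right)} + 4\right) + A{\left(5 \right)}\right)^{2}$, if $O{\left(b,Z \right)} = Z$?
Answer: $729$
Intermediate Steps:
$A{\left(h \right)} = \left(-2 + h\right)^{2}$ ($A{\left(h \right)} = \left(h - 2\right)^{2} = \left(-2 + h\right)^{2}$)
$\left(2 \left(O{\left(4,5 \right)} + 4\right) + A{\left(5 \right)}\right)^{2} = \left(2 \left(5 + 4\right) + \left(-2 + 5\right)^{2}\right)^{2} = \left(2 \cdot 9 + 3^{2}\right)^{2} = \left(18 + 9\right)^{2} = 27^{2} = 729$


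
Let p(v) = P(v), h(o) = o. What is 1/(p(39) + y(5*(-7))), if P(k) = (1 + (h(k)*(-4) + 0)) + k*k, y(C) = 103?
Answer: 1/1469 ≈ 0.00068074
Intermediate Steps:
P(k) = 1 + k² - 4*k (P(k) = (1 + (k*(-4) + 0)) + k*k = (1 + (-4*k + 0)) + k² = (1 - 4*k) + k² = 1 + k² - 4*k)
p(v) = 1 + v² - 4*v
1/(p(39) + y(5*(-7))) = 1/((1 + 39² - 4*39) + 103) = 1/((1 + 1521 - 156) + 103) = 1/(1366 + 103) = 1/1469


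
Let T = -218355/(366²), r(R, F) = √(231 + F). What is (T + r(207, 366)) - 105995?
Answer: -4732961525/44652 + √597 ≈ -1.0597e+5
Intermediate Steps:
T = -72785/44652 (T = -218355/133956 = -218355*1/133956 = -72785/44652 ≈ -1.6301)
(T + r(207, 366)) - 105995 = (-72785/44652 + √(231 + 366)) - 105995 = (-72785/44652 + √597) - 105995 = -4732961525/44652 + √597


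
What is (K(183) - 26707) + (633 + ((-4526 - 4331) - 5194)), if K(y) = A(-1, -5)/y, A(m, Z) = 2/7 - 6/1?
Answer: -51400165/1281 ≈ -40125.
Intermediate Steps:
A(m, Z) = -40/7 (A(m, Z) = 2*(⅐) - 6*1 = 2/7 - 6 = -40/7)
K(y) = -40/(7*y)
(K(183) - 26707) + (633 + ((-4526 - 4331) - 5194)) = (-40/7/183 - 26707) + (633 + ((-4526 - 4331) - 5194)) = (-40/7*1/183 - 26707) + (633 + (-8857 - 5194)) = (-40/1281 - 26707) + (633 - 14051) = -34211707/1281 - 13418 = -51400165/1281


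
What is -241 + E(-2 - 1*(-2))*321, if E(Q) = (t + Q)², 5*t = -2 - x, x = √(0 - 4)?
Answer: -241 + 2568*I/25 ≈ -241.0 + 102.72*I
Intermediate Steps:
x = 2*I (x = √(-4) = 2*I ≈ 2.0*I)
t = -⅖ - 2*I/5 (t = (-2 - 2*I)/5 = -⅖ - 2*I/5 ≈ -0.4 - 0.4*I)
E(Q) = (-⅖ + Q - 2*I/5)² (E(Q) = ((-⅖ - 2*I/5) + Q)² = (-⅖ + Q - 2*I/5)²)
-241 + E(-2 - 1*(-2))*321 = -241 + ((2 - 5*(-2 - 1*(-2)) + 2*I)²/25)*321 = -241 + ((2 - 5*(-2 + 2) + 2*I)²/25)*321 = -241 + ((2 - 5*0 + 2*I)²/25)*321 = -241 + ((2 + 0 + 2*I)²/25)*321 = -241 + ((2 + 2*I)²/25)*321 = -241 + 321*(2 + 2*I)²/25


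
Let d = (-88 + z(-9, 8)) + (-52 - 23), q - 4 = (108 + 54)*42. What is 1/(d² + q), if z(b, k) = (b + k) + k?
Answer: 1/31144 ≈ 3.2109e-5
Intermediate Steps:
q = 6808 (q = 4 + (108 + 54)*42 = 4 + 162*42 = 4 + 6804 = 6808)
z(b, k) = b + 2*k
d = -156 (d = (-88 + (-9 + 2*8)) + (-52 - 23) = (-88 + (-9 + 16)) - 75 = (-88 + 7) - 75 = -81 - 75 = -156)
1/(d² + q) = 1/((-156)² + 6808) = 1/(24336 + 6808) = 1/31144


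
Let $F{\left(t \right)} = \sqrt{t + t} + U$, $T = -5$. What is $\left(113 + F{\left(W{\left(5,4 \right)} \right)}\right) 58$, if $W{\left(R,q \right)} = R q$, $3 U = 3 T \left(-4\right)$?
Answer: $7714 + 116 \sqrt{10} \approx 8080.8$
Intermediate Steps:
$U = 20$ ($U = \frac{3 \left(-5\right) \left(-4\right)}{3} = \frac{\left(-15\right) \left(-4\right)}{3} = \frac{1}{3} \cdot 60 = 20$)
$F{\left(t \right)} = 20 + \sqrt{2} \sqrt{t}$ ($F{\left(t \right)} = \sqrt{t + t} + 20 = \sqrt{2 t} + 20 = \sqrt{2} \sqrt{t} + 20 = 20 + \sqrt{2} \sqrt{t}$)
$\left(113 + F{\left(W{\left(5,4 \right)} \right)}\right) 58 = \left(113 + \left(20 + \sqrt{2} \sqrt{5 \cdot 4}\right)\right) 58 = \left(113 + \left(20 + \sqrt{2} \sqrt{20}\right)\right) 58 = \left(113 + \left(20 + \sqrt{2} \cdot 2 \sqrt{5}\right)\right) 58 = \left(113 + \left(20 + 2 \sqrt{10}\right)\right) 58 = \left(133 + 2 \sqrt{10}\right) 58 = 7714 + 116 \sqrt{10}$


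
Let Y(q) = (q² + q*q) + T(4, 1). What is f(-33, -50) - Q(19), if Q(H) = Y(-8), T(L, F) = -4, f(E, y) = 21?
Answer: -103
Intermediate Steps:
Y(q) = -4 + 2*q² (Y(q) = (q² + q*q) - 4 = (q² + q²) - 4 = 2*q² - 4 = -4 + 2*q²)
Q(H) = 124 (Q(H) = -4 + 2*(-8)² = -4 + 2*64 = -4 + 128 = 124)
f(-33, -50) - Q(19) = 21 - 1*124 = 21 - 124 = -103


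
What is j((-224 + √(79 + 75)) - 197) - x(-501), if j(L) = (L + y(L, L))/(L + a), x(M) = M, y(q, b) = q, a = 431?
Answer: 17891/27 - 431*√154/27 ≈ 464.53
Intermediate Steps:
j(L) = 2*L/(431 + L) (j(L) = (L + L)/(L + 431) = (2*L)/(431 + L) = 2*L/(431 + L))
j((-224 + √(79 + 75)) - 197) - x(-501) = 2*((-224 + √(79 + 75)) - 197)/(431 + ((-224 + √(79 + 75)) - 197)) - 1*(-501) = 2*((-224 + √154) - 197)/(431 + ((-224 + √154) - 197)) + 501 = 2*(-421 + √154)/(431 + (-421 + √154)) + 501 = 2*(-421 + √154)/(10 + √154) + 501 = 501 + 2*(-421 + √154)/(10 + √154)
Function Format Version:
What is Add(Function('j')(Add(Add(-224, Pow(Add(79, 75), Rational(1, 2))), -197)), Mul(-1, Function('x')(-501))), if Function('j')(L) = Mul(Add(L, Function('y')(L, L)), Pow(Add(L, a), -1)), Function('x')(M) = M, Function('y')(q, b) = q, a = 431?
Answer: Add(Rational(17891, 27), Mul(Rational(-431, 27), Pow(154, Rational(1, 2)))) ≈ 464.53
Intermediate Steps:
Function('j')(L) = Mul(2, L, Pow(Add(431, L), -1)) (Function('j')(L) = Mul(Add(L, L), Pow(Add(L, 431), -1)) = Mul(Mul(2, L), Pow(Add(431, L), -1)) = Mul(2, L, Pow(Add(431, L), -1)))
Add(Function('j')(Add(Add(-224, Pow(Add(79, 75), Rational(1, 2))), -197)), Mul(-1, Function('x')(-501))) = Add(Mul(2, Add(Add(-224, Pow(Add(79, 75), Rational(1, 2))), -197), Pow(Add(431, Add(Add(-224, Pow(Add(79, 75), Rational(1, 2))), -197)), -1)), Mul(-1, -501)) = Add(Mul(2, Add(Add(-224, Pow(154, Rational(1, 2))), -197), Pow(Add(431, Add(Add(-224, Pow(154, Rational(1, 2))), -197)), -1)), 501) = Add(Mul(2, Add(-421, Pow(154, Rational(1, 2))), Pow(Add(431, Add(-421, Pow(154, Rational(1, 2)))), -1)), 501) = Add(Mul(2, Add(-421, Pow(154, Rational(1, 2))), Pow(Add(10, Pow(154, Rational(1, 2))), -1)), 501) = Add(Mul(2, Pow(Add(10, Pow(154, Rational(1, 2))), -1), Add(-421, Pow(154, Rational(1, 2)))), 501) = Add(501, Mul(2, Pow(Add(10, Pow(154, Rational(1, 2))), -1), Add(-421, Pow(154, Rational(1, 2)))))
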